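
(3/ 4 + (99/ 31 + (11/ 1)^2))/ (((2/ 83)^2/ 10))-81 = 533636297/ 248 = 2151759.26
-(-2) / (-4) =-1 / 2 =-0.50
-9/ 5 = -1.80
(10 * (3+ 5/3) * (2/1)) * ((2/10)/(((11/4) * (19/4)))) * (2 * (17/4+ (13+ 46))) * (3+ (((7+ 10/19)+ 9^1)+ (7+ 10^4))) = 1962953216/1083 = 1812514.51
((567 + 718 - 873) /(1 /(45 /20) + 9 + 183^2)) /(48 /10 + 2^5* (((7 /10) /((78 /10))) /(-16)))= 361530 /135819443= 0.00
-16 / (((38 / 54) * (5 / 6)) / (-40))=20736 / 19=1091.37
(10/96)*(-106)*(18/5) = -39.75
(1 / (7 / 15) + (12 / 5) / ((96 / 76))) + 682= 48023 / 70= 686.04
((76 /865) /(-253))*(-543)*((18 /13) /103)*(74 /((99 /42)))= 256521888 /3223368005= 0.08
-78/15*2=-10.40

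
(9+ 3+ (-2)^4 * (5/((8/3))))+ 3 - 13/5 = 212/5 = 42.40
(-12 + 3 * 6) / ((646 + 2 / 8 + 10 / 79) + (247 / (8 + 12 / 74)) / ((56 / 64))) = 2004072 / 227449231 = 0.01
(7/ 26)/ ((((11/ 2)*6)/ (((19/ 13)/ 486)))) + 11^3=7215143497/ 5420844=1331.00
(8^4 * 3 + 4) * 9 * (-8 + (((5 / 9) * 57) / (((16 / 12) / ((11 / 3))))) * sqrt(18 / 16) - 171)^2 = 143630351361 / 32 - 5173380135 * sqrt(2) / 2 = 830316304.92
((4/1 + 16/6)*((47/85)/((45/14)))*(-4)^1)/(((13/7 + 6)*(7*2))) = -5264/126225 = -0.04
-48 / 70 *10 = -48 / 7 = -6.86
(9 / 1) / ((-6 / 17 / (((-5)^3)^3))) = 99609375 / 2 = 49804687.50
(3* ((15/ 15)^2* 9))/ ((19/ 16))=432/ 19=22.74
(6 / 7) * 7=6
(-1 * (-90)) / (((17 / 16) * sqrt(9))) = 480 / 17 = 28.24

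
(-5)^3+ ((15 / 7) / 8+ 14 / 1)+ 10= -5641 / 56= -100.73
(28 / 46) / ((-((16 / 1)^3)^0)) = -14 / 23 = -0.61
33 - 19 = 14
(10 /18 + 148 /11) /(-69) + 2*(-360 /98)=-2527123 /334719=-7.55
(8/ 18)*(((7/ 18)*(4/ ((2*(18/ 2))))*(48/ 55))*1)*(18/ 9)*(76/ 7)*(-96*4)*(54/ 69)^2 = -4980736/ 29095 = -171.19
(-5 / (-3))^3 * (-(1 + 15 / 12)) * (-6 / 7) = 125 / 14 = 8.93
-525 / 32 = -16.41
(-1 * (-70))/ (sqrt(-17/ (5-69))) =135.82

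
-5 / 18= -0.28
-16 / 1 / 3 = -16 / 3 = -5.33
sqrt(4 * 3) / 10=sqrt(3) / 5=0.35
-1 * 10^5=-100000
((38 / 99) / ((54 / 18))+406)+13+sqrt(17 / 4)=sqrt(17) / 2+124481 / 297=421.19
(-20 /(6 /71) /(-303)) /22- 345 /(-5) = 690286 /9999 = 69.04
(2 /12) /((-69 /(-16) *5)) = 8 /1035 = 0.01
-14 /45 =-0.31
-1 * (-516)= 516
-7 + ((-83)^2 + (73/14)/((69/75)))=2217829/322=6887.67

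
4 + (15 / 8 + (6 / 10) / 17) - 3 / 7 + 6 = 54653 / 4760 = 11.48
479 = 479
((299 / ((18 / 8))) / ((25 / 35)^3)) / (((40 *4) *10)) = 102557 / 450000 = 0.23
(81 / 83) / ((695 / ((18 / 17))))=1458 / 980645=0.00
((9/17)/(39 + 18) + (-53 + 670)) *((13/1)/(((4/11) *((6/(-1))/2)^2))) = 14249521/5814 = 2450.90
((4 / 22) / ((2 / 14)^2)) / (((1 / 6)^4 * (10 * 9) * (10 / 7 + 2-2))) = 24696 / 275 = 89.80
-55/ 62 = -0.89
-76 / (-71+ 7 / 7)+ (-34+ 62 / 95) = -21454 / 665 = -32.26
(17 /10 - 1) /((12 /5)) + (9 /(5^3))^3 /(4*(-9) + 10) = 177725627 /609375000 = 0.29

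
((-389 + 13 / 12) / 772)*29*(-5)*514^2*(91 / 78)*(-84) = -2184489764975 / 1158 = -1886433303.09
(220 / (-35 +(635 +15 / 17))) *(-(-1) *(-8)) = -5984 / 2043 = -2.93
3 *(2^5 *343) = 32928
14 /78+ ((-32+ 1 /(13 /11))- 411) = -17237 /39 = -441.97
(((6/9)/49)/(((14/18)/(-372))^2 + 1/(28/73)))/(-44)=-1868184/15751619807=-0.00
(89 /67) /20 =89 /1340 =0.07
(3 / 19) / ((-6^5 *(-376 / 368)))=23 / 1157328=0.00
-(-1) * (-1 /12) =-0.08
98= 98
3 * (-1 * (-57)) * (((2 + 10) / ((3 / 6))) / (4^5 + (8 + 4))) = 1026 / 259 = 3.96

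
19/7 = 2.71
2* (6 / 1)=12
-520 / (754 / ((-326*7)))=45640 / 29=1573.79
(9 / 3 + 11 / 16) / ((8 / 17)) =1003 / 128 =7.84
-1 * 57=-57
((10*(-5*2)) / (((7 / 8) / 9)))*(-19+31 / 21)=883200 / 49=18024.49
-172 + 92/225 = -38608/225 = -171.59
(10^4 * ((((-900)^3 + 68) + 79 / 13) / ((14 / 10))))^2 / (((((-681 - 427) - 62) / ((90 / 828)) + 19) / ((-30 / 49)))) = 1347202661209483910535000000000 / 871997581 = 1544961466136778091056.42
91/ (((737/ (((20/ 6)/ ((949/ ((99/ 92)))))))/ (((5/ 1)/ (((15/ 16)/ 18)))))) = 5040/ 112493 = 0.04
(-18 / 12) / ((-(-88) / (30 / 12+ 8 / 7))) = -153 / 2464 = -0.06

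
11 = 11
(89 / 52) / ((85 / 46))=2047 / 2210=0.93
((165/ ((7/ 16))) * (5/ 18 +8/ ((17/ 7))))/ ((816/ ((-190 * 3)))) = -941.00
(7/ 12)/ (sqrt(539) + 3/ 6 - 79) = -0.01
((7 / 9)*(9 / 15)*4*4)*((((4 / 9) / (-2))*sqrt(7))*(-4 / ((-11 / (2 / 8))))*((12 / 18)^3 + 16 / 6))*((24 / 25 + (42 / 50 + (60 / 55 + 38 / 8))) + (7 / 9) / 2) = -14245504*sqrt(7) / 3969405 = -9.50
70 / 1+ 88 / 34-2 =1200 / 17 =70.59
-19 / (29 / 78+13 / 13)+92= 8362 / 107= 78.15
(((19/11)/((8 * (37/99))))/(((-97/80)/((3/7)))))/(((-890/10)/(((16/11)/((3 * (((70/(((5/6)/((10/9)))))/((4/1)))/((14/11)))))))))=0.00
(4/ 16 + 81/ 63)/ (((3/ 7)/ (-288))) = -1032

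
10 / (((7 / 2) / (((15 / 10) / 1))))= 4.29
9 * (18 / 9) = 18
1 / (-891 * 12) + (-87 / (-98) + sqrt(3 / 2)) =2.11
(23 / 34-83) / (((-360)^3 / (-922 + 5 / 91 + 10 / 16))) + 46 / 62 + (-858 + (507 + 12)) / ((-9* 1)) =152773174410839 / 3977745408000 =38.41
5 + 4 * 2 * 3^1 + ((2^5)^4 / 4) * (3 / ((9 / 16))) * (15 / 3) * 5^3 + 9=2621440114 / 3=873813371.33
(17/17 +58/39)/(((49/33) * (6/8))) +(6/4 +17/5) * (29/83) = 6257971/1586130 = 3.95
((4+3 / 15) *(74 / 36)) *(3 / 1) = 259 / 10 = 25.90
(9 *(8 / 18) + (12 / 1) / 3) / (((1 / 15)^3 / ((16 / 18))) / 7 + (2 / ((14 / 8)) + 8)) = 0.87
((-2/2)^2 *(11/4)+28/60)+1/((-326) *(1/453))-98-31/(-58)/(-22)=-75029486/779955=-96.20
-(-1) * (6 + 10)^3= 4096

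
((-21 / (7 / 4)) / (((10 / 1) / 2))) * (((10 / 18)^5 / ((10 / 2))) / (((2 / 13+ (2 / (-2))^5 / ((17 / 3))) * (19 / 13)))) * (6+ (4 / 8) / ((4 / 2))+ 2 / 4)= 71825 / 13851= 5.19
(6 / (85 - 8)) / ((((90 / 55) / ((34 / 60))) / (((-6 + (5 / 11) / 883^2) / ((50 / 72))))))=-1749621946 / 7504506625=-0.23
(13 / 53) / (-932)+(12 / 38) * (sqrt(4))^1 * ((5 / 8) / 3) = 123243 / 938524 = 0.13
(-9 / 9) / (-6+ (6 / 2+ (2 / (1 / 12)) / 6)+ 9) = -1 / 10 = -0.10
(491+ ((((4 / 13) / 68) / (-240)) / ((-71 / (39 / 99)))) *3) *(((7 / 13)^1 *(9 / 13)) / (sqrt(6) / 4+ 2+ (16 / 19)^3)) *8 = 5352700840076965368 / 8966168764499375 - 515243278630401727 *sqrt(6) / 8966168764499375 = 456.23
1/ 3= 0.33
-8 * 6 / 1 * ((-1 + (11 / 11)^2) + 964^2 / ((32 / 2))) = -2787888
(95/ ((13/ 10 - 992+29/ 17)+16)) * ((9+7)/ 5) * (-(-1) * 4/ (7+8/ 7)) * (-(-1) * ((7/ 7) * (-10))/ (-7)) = -0.22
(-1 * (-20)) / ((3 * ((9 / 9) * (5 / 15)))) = 20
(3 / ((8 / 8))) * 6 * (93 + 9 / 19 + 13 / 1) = 36414 / 19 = 1916.53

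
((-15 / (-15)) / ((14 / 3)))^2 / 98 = 9 / 19208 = 0.00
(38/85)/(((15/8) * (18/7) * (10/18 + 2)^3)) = 28728/5170975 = 0.01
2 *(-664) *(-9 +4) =6640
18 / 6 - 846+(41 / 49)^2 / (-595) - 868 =-1711.00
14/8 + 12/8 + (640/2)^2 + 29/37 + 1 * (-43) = 15149433/148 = 102361.03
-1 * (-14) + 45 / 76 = 1109 / 76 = 14.59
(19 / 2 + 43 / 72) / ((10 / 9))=727 / 80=9.09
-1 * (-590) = 590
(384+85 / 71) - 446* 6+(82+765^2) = 41394150 / 71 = 583016.20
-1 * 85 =-85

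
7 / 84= 1 / 12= 0.08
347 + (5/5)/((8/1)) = 2777/8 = 347.12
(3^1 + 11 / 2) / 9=17 / 18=0.94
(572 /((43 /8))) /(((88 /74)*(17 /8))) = 30784 /731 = 42.11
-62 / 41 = -1.51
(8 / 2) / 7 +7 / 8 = 81 / 56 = 1.45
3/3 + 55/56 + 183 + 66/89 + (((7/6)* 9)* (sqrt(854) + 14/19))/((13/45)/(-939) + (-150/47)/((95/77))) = 88907242203093/486541364456- 792408015* sqrt(854)/195241318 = 64.13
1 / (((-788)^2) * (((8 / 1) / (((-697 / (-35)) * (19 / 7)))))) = 13243 / 1217050240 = 0.00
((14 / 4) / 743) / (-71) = -7 / 105506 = -0.00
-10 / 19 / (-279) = 10 / 5301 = 0.00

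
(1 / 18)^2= 1 / 324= 0.00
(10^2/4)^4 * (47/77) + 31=18361762/77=238464.44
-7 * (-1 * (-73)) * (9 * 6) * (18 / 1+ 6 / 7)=-520344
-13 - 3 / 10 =-133 / 10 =-13.30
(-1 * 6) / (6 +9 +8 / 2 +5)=-1 / 4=-0.25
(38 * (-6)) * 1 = -228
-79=-79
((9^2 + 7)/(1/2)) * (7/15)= 1232/15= 82.13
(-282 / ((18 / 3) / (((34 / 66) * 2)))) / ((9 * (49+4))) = -1598 / 15741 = -0.10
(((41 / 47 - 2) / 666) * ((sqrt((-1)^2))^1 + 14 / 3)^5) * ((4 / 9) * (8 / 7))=-1204038736 / 239601159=-5.03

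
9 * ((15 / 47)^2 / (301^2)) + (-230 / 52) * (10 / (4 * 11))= -115077966875 / 114478712348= -1.01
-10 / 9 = -1.11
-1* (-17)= 17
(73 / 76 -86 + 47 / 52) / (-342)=41563 / 168948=0.25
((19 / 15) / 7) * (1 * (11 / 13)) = 209 / 1365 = 0.15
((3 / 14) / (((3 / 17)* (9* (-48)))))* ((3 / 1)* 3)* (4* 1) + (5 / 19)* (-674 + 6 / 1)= -561443 / 3192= -175.89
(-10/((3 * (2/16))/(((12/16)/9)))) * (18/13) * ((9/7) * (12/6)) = -720/91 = -7.91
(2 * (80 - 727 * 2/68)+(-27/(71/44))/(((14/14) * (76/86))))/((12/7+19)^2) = 110462807/482166325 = 0.23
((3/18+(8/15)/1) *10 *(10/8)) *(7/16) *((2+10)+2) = 1715/32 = 53.59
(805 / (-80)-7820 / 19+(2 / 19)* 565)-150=-155699 / 304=-512.17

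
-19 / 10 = -1.90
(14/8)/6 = 7/24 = 0.29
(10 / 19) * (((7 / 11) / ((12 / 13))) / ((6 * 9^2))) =455 / 609444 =0.00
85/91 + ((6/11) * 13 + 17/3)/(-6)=-21481/18018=-1.19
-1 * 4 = -4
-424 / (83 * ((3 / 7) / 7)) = -20776 / 249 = -83.44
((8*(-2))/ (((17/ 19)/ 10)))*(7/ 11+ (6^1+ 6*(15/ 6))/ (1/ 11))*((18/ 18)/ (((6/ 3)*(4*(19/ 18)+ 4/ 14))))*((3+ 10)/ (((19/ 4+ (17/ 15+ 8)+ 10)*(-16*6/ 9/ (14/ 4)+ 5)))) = -999165585600/ 780063581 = -1280.88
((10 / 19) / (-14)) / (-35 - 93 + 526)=-5 / 52934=-0.00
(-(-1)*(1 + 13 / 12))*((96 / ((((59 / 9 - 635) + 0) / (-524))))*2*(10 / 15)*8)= 1257600 / 707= 1778.78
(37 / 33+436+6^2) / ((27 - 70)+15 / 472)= -7369336 / 669273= -11.01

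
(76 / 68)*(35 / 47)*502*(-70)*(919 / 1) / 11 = -21475283900 / 8789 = -2443427.45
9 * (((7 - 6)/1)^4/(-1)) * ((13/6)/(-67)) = 39/134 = 0.29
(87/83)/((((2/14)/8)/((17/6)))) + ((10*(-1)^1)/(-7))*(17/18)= 167.66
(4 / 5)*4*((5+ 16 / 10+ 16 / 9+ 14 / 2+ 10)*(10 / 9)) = 90.23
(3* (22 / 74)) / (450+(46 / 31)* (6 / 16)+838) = 4092 / 5911897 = 0.00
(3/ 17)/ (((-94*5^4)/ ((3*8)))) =-36/ 499375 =-0.00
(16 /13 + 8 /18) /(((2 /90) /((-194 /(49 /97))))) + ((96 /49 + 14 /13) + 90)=-18382376 /637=-28857.73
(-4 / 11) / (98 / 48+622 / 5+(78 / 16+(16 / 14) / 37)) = -0.00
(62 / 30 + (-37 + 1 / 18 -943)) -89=-96019 / 90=-1066.88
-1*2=-2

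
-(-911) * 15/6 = 4555/2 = 2277.50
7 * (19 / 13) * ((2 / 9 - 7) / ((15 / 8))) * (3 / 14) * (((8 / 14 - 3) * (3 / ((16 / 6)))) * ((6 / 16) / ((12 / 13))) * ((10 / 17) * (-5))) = -25.87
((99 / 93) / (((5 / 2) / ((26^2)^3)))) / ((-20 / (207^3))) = -45210058439131872 / 775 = -58335559276299.19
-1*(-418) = 418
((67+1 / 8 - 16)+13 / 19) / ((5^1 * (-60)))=-105 / 608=-0.17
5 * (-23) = -115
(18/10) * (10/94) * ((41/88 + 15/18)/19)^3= 40353607/659064519168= 0.00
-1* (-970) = 970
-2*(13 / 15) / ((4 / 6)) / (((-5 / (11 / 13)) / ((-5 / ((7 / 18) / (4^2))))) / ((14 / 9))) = -704 / 5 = -140.80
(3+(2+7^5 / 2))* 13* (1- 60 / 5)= -2404831 / 2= -1202415.50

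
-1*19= -19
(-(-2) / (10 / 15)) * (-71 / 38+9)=813 / 38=21.39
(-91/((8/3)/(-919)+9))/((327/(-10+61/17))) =83629/421685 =0.20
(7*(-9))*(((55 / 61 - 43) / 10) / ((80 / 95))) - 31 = 346417 / 1220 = 283.95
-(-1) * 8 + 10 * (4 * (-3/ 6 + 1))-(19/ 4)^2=87/ 16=5.44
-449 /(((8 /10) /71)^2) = -56585225 /16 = -3536576.56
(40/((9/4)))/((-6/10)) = -800/27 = -29.63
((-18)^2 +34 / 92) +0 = 14921 / 46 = 324.37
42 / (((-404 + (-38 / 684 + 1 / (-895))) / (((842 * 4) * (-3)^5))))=553762046880 / 6509353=85071.75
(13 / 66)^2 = 169 / 4356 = 0.04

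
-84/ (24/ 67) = -469/ 2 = -234.50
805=805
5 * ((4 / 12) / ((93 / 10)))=50 / 279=0.18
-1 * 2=-2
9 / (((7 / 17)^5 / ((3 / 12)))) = 12778713 / 67228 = 190.08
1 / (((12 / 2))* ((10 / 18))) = 3 / 10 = 0.30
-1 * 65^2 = -4225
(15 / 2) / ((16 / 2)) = 15 / 16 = 0.94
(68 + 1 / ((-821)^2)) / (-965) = -45834789 / 650449565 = -0.07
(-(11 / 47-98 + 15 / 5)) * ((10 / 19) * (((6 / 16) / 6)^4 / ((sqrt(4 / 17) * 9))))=11135 * sqrt(17) / 263356416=0.00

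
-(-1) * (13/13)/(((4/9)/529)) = 4761/4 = 1190.25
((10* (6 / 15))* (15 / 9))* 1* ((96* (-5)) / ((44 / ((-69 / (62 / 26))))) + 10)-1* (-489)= 2721247 / 1023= 2660.07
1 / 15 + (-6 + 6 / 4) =-133 / 30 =-4.43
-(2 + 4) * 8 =-48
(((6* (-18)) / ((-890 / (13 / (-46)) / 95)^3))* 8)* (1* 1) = -406869021 / 17154715646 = -0.02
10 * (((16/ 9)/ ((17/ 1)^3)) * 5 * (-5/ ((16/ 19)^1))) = -4750/ 44217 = -0.11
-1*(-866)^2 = -749956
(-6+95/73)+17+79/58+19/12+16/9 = 1297475/76212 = 17.02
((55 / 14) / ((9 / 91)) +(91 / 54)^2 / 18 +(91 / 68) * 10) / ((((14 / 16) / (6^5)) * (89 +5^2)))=760412432 / 183141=4152.06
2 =2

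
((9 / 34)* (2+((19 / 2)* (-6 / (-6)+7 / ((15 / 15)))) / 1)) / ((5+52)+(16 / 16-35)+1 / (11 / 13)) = 0.85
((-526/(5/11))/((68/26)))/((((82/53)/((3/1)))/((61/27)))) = -121589897/62730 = -1938.31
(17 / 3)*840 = 4760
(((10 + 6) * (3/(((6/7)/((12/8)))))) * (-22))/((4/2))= -924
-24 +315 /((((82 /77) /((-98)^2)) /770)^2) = 25533936024639925656 /1681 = 15189729937322977.78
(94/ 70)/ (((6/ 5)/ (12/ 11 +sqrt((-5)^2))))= 3149/ 462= 6.82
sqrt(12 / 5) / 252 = sqrt(15) / 630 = 0.01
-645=-645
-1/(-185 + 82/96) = 48/8839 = 0.01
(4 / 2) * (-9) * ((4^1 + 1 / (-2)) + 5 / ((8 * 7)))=-1809 / 28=-64.61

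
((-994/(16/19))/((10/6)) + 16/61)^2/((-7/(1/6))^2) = 2984010950041/10502150400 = 284.13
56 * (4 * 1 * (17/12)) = 317.33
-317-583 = -900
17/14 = 1.21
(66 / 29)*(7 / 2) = 231 / 29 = 7.97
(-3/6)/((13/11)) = -11/26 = -0.42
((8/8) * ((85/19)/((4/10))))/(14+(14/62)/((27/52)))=355725/459116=0.77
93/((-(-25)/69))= 256.68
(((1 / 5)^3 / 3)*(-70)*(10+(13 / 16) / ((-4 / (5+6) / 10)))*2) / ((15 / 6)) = 1.84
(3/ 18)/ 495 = 1/ 2970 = 0.00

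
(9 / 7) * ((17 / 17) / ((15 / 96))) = 288 / 35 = 8.23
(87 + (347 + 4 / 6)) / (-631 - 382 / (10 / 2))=-6520 / 10611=-0.61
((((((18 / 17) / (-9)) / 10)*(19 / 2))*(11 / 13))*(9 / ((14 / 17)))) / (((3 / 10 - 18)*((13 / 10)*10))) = 627 / 139594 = 0.00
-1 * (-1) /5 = 1 /5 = 0.20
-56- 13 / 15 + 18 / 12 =-1661 / 30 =-55.37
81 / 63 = 9 / 7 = 1.29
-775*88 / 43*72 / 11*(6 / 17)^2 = -16070400 / 12427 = -1293.18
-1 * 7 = -7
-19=-19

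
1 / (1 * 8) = 0.12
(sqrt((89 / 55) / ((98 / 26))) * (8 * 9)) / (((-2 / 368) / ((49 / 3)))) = -30912 * sqrt(63635) / 55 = -141779.17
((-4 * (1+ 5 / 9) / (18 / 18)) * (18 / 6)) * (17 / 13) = -952 / 39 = -24.41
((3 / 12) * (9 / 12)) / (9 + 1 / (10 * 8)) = 0.02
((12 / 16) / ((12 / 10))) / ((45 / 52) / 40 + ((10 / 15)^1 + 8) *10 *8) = 780 / 865307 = 0.00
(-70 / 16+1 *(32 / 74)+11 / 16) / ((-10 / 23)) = 44321 / 5920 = 7.49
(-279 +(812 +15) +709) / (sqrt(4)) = 1257 / 2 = 628.50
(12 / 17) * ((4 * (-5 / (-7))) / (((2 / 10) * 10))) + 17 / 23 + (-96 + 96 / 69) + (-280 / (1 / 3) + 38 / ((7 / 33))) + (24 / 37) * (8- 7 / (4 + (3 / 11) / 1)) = -3567789341 / 4759643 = -749.59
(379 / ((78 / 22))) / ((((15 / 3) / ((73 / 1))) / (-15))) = -304337 / 13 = -23410.54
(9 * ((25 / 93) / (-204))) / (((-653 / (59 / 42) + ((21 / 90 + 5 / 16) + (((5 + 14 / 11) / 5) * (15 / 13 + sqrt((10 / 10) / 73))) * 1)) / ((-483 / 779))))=-418208329575635098500 / 26324349508824100873038253 - 15527878742376000 * sqrt(73) / 26324349508824100873038253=-0.00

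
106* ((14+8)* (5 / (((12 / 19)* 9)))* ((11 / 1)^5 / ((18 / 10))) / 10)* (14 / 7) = 8919809635 / 243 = 36707035.53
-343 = -343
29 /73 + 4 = 321 /73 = 4.40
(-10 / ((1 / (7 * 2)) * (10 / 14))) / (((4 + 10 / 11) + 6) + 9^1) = -9.84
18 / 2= 9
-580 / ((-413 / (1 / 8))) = 145 / 826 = 0.18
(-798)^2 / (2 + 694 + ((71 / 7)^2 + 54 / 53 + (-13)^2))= 413444997 / 629056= 657.25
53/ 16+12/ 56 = 395/ 112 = 3.53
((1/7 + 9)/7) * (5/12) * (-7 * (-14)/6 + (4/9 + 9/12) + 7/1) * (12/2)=80.09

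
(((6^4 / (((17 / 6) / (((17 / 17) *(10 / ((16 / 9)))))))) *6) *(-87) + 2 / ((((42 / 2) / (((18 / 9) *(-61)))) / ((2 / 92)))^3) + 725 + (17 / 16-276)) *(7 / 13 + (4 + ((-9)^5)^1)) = 2256106439426568025415 / 28459391688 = 79274584086.70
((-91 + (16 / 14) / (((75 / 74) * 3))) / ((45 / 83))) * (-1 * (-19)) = -225089941 / 70875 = -3175.87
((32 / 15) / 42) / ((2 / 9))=0.23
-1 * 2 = -2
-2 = -2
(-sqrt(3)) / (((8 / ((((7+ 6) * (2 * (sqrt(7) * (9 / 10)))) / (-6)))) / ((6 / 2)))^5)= 1074299537493 * sqrt(21) / 3276800000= 1502.40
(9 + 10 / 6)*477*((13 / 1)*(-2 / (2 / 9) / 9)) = -66144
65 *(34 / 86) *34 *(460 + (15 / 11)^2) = 2099599450 / 5203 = 403536.32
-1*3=-3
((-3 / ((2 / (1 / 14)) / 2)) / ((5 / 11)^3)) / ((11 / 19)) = -6897 / 1750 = -3.94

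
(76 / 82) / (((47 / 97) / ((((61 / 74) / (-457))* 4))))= -449692 / 32583643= -0.01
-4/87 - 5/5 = -91/87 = -1.05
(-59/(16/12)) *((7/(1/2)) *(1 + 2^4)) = -21063/2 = -10531.50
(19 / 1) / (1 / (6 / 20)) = 57 / 10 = 5.70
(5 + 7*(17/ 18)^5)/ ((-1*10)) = -19386839/ 18895680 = -1.03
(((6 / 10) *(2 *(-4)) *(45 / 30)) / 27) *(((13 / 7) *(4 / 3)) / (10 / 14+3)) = -8 / 45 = -0.18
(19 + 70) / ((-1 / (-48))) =4272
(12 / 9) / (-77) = -4 / 231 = -0.02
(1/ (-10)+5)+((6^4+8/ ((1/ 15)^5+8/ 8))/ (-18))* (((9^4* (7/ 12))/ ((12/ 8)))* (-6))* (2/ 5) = 105274595888/ 237305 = 443625.70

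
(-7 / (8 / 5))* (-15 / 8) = 525 / 64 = 8.20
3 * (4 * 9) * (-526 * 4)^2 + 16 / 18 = 4302865160 / 9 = 478096128.89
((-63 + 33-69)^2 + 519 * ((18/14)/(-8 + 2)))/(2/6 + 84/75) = 10174275/1526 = 6667.28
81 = 81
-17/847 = -0.02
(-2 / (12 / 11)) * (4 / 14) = -11 / 21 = -0.52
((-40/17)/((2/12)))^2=57600/289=199.31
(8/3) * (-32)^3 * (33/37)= -77934.70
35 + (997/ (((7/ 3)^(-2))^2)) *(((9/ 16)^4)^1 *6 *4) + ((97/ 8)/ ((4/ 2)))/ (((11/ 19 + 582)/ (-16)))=6441914781123/ 90677248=71042.24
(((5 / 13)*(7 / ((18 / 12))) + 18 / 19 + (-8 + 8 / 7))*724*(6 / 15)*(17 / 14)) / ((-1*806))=131350976 / 73162635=1.80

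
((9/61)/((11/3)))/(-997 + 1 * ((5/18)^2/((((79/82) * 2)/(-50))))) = -345546/8578890001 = -0.00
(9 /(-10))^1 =-9 /10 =-0.90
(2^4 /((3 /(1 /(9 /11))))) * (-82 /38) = -14.07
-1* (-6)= 6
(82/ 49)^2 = 6724/ 2401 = 2.80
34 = 34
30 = 30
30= 30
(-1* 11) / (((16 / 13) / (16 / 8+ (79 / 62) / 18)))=-330473 / 17856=-18.51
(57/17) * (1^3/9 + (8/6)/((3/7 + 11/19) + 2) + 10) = 180481/5100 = 35.39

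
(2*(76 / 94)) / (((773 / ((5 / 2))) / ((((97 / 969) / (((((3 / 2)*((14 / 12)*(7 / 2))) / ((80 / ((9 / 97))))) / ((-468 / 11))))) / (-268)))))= 782828800 / 66913091553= 0.01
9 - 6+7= 10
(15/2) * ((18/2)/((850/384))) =2592/85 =30.49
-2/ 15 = -0.13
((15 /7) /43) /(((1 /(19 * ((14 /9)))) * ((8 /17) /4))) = 1615 /129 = 12.52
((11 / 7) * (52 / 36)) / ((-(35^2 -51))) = -143 / 73962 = -0.00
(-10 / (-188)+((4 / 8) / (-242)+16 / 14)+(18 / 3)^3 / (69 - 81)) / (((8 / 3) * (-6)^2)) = -892041 / 5095552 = -0.18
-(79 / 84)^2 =-6241 / 7056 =-0.88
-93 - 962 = -1055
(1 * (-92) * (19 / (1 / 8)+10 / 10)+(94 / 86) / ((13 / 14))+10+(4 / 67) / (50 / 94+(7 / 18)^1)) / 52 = -102587947973 / 379286531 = -270.48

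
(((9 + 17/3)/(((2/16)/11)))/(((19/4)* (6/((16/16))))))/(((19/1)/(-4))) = -30976/3249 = -9.53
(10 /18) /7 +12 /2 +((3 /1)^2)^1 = 950 /63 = 15.08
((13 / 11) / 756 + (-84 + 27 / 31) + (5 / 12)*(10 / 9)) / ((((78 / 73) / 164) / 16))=-510260503576 / 2513511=-203007.07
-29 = -29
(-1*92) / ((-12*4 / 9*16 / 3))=3.23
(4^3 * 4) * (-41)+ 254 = -10242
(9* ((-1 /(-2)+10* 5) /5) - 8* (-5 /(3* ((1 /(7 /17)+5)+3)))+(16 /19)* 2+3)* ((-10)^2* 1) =40304590 /4161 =9686.27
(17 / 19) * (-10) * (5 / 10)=-85 / 19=-4.47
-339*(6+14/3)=-3616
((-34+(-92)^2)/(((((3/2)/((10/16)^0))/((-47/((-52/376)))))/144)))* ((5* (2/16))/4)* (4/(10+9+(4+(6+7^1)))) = 62072900/13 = 4774838.46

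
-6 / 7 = -0.86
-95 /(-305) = 19 /61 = 0.31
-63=-63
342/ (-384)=-57/ 64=-0.89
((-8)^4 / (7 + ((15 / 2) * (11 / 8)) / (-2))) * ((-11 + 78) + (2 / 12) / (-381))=10037559296 / 67437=148843.50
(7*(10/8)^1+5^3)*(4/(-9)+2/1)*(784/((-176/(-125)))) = 22938125/198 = 115849.12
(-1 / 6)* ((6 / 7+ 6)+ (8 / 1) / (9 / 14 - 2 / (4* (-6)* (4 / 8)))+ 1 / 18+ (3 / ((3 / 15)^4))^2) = -7530504725 / 12852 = -585940.30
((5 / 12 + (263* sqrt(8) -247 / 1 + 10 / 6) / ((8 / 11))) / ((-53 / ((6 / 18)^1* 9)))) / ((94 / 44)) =44473 / 4982 -95469* sqrt(2) / 4982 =-18.17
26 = 26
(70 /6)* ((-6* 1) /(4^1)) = -35 /2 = -17.50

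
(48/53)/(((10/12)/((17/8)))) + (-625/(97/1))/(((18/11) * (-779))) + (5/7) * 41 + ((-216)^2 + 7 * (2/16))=471189162384599/10092194280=46688.48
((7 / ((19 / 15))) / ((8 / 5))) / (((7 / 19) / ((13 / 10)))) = 195 / 16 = 12.19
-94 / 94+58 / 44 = 7 / 22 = 0.32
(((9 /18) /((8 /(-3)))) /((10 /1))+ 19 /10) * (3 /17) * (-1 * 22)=-9933 /1360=-7.30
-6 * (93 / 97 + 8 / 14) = -6234 / 679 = -9.18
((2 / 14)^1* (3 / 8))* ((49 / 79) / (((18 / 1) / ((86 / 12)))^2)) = 12943 / 2457216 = 0.01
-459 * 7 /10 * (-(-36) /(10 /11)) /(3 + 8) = -28917 /25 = -1156.68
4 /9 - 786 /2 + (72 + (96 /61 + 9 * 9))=-130652 /549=-237.98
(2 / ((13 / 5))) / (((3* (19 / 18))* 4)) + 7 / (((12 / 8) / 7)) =24251 / 741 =32.73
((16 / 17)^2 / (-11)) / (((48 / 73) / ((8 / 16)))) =-0.06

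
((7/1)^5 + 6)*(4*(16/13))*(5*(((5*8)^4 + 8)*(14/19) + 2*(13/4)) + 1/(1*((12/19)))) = 578478701394928/741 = 780673011329.19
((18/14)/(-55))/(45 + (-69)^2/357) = -51/127270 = -0.00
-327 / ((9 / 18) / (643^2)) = -270395646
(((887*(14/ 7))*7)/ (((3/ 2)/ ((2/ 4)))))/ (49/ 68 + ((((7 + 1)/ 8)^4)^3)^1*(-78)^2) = 844424/ 1241283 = 0.68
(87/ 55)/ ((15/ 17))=1.79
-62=-62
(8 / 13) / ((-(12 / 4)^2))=-8 / 117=-0.07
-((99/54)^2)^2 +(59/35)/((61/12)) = -30340967/2766960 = -10.97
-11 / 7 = -1.57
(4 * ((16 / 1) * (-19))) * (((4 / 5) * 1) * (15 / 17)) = -14592 / 17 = -858.35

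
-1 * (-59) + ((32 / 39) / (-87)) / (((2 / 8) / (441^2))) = -2743709 / 377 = -7277.74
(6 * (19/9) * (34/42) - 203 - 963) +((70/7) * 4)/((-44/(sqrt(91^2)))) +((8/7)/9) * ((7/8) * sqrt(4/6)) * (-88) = -858262/693 - 88 * sqrt(6)/27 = -1246.46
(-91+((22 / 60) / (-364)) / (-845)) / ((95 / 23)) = -22.03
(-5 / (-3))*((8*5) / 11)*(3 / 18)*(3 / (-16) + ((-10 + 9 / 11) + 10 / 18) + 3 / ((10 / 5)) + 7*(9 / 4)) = 334075 / 39204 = 8.52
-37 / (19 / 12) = -444 / 19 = -23.37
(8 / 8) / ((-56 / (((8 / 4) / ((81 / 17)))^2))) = -289 / 91854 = -0.00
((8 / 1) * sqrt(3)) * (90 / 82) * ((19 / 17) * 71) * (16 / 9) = 2145.46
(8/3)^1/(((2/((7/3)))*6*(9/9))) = 14/27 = 0.52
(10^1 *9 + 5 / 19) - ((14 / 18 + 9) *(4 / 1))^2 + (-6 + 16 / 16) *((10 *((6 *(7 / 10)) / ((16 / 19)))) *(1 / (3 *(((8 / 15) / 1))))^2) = -1210971257 / 787968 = -1536.83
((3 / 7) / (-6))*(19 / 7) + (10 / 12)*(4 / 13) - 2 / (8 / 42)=-19946 / 1911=-10.44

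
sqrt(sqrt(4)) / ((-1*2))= -sqrt(2) / 2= -0.71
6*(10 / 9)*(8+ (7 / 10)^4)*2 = 109.87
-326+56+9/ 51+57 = -3618/ 17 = -212.82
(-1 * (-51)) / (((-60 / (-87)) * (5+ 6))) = 1479 / 220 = 6.72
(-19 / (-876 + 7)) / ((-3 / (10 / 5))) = -38 / 2607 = -0.01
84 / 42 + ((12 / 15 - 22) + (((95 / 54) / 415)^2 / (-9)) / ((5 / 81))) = -214275817 / 11160180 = -19.20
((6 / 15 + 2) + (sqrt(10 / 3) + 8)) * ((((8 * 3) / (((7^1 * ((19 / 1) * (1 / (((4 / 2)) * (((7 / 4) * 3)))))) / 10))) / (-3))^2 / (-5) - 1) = -168532 / 1805 - 3241 * sqrt(30) / 1083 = -109.76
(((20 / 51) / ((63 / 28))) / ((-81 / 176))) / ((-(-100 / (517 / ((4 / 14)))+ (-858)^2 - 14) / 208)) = 1059874816 / 9904956472035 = 0.00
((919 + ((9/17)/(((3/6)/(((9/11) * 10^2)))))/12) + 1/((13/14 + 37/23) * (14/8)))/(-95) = -141541259/14514005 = -9.75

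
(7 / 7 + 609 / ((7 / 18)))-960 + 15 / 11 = 6692 / 11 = 608.36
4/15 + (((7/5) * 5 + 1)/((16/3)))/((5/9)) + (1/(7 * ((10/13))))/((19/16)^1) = 12461/3990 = 3.12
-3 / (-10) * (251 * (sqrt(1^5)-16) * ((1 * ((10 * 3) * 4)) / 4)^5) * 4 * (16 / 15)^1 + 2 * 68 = -117106559864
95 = 95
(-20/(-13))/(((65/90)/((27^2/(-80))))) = -19.41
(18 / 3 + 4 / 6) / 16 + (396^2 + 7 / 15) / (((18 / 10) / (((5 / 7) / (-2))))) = -23522155 / 756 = -31113.96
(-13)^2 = 169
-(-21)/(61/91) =1911/61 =31.33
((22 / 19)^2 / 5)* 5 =484 / 361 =1.34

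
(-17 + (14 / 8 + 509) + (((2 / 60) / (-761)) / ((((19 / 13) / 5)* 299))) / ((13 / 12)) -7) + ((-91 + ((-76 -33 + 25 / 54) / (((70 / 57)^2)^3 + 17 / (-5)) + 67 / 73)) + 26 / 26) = -20882591168922562619645 / 6571221939513659324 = -3177.89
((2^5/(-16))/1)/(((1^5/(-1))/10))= 20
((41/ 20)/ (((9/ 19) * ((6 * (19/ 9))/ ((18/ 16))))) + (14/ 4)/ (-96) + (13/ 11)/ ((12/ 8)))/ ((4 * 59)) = 1999/ 415360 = 0.00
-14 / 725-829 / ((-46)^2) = -630649 / 1534100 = -0.41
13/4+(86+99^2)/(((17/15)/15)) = 8898521/68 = 130860.60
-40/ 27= -1.48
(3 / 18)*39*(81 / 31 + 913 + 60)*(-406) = -79813916 / 31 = -2574642.45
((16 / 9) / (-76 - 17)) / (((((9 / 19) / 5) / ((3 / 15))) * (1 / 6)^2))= -1216 / 837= -1.45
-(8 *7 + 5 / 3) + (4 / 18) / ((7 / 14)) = -515 / 9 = -57.22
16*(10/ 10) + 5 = 21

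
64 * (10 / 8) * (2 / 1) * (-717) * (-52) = 5965440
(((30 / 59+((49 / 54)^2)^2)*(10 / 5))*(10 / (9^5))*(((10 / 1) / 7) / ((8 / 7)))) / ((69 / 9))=14880373475 / 227115188743536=0.00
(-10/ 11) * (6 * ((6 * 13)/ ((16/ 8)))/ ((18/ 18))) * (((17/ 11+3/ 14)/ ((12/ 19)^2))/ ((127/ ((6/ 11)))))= -19077045/ 4733036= -4.03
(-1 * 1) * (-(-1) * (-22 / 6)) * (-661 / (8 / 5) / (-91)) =36355 / 2184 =16.65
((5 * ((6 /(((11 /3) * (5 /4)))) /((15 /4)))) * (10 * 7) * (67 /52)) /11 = 22512 /1573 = 14.31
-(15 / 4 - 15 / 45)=-41 / 12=-3.42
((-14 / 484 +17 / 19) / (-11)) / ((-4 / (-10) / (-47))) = 935535 / 101156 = 9.25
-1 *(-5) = 5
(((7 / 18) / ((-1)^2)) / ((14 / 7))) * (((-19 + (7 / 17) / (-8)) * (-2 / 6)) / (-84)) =-2591 / 176256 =-0.01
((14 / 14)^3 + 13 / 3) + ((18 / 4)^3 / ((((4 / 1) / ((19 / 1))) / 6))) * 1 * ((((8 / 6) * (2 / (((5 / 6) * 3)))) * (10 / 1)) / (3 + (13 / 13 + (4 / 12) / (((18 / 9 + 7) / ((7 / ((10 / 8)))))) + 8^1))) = 5622839 / 2472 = 2274.61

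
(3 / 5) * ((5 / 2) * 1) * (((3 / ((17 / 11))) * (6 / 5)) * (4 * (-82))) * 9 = -876744 / 85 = -10314.64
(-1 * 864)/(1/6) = -5184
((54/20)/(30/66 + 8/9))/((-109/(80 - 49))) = -82863/144970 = -0.57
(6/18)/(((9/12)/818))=3272/9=363.56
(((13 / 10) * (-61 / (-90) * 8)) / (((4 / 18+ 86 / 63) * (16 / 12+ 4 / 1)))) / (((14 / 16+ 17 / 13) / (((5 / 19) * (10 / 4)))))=216489 / 862600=0.25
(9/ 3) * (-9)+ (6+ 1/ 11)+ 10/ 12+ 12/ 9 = -1237/ 66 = -18.74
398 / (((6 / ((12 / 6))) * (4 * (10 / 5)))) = 199 / 12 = 16.58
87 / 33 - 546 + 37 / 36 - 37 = -229417 / 396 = -579.34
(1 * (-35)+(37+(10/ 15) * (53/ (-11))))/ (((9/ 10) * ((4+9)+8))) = -400/ 6237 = -0.06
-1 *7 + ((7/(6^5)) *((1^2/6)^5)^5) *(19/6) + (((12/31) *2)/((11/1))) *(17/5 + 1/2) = -15210327824625896490220161587/2261586198743102251314708480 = -6.73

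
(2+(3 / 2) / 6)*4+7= 16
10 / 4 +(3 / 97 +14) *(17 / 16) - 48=-47479 / 1552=-30.59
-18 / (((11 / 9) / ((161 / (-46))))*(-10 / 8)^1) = -2268 / 55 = -41.24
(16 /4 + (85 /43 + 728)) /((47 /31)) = 978391 /2021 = 484.11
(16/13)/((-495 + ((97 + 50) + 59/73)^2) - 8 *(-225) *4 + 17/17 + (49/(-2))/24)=4092672/94944678803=0.00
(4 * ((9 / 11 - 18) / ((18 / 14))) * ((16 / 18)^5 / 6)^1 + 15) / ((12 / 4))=6531821 / 1948617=3.35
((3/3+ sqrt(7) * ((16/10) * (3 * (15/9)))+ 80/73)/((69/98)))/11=4998/18469+ 784 * sqrt(7)/759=3.00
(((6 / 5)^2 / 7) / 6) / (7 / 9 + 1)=27 / 1400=0.02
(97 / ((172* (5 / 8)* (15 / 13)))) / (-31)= -2522 / 99975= -0.03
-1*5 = -5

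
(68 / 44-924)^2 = 102961609 / 121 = 850922.39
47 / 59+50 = 2997 / 59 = 50.80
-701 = -701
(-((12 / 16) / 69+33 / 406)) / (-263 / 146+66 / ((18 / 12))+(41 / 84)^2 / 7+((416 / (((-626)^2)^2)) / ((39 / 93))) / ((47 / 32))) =-99971801768091450204 / 45817247110959439433189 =-0.00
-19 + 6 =-13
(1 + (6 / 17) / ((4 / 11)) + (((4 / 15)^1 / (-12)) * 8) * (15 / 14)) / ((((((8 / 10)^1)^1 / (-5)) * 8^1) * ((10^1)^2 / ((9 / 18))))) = -1271 / 182784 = -0.01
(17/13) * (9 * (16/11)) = 2448/143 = 17.12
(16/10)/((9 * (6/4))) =16/135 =0.12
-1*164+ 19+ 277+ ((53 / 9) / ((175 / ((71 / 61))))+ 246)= 36320113 / 96075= 378.04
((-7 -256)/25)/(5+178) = -263/4575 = -0.06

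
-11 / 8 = -1.38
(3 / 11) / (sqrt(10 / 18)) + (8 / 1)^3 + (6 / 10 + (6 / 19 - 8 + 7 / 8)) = 9* sqrt(5) / 55 + 384401 / 760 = 506.16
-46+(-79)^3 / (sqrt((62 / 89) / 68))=-493039 * sqrt(93806) / 31-46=-4871233.97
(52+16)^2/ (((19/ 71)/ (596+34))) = 10885869.47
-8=-8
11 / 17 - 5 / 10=5 / 34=0.15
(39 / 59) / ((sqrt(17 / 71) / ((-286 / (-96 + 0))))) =1859 * sqrt(1207) / 16048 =4.02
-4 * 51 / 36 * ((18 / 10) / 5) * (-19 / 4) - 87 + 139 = 6169 / 100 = 61.69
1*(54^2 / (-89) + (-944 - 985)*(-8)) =1370532 / 89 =15399.24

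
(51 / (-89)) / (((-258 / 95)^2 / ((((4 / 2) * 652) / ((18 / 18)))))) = -50016550 / 493683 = -101.31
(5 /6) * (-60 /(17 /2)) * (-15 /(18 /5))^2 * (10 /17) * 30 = -1562500 /867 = -1802.19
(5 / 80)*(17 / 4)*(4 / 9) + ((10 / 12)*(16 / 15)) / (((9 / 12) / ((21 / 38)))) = 235 / 304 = 0.77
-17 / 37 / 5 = -17 / 185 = -0.09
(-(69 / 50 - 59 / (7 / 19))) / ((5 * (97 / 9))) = 2.95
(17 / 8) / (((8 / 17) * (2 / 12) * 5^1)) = 867 / 160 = 5.42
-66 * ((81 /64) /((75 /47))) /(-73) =41877 /58400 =0.72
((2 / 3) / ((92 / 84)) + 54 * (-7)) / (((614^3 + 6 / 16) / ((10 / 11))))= -138880 / 93701300363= -0.00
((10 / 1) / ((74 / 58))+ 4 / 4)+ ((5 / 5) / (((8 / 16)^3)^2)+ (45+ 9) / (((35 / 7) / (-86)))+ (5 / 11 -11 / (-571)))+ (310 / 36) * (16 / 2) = -8226150997 / 10457865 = -786.60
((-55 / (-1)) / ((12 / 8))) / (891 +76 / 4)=11 / 273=0.04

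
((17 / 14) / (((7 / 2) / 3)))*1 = 51 / 49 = 1.04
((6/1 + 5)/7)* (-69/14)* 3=-2277/98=-23.23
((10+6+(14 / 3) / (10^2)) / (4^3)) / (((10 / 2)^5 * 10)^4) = 0.00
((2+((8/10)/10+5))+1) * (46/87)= 9292/2175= 4.27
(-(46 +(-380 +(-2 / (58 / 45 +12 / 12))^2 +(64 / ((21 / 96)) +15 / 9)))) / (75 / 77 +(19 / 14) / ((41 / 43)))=7836950330 / 481765299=16.27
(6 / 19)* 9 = 54 / 19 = 2.84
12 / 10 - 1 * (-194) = 195.20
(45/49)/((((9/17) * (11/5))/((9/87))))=1275/15631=0.08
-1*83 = -83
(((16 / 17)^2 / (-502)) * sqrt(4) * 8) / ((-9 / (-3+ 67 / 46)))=-72704 / 15015573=-0.00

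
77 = 77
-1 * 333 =-333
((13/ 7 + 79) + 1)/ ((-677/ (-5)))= 2865/ 4739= 0.60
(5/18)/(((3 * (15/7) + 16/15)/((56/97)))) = 4900/229017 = 0.02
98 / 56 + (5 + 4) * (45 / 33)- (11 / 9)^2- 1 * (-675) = 2450353 / 3564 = 687.53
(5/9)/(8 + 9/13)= 65/1017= 0.06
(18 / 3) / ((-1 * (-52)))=3 / 26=0.12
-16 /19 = -0.84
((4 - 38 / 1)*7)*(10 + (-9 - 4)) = 714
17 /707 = 0.02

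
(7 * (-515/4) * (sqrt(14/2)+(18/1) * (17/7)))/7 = -78795/14-515 * sqrt(7)/4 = -5968.85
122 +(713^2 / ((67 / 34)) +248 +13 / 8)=258349.92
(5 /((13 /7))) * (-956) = -33460 /13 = -2573.85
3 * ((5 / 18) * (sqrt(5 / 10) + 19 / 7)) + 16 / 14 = 5 * sqrt(2) / 12 + 143 / 42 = 3.99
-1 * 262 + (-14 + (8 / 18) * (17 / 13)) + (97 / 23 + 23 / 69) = -728906 / 2691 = -270.87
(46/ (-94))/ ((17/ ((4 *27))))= -2484/ 799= -3.11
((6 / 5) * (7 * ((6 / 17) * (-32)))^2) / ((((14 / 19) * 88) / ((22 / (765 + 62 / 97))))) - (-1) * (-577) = -61564538407 / 107315815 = -573.68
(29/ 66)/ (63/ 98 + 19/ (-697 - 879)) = 159964/ 229647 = 0.70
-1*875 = -875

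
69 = 69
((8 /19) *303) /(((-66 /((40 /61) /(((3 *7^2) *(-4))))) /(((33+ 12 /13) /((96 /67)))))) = 33835 /662948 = 0.05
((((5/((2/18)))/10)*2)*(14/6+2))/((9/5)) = 65/3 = 21.67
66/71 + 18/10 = 969/355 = 2.73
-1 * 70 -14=-84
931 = 931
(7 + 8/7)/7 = 57/49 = 1.16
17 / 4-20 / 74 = 589 / 148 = 3.98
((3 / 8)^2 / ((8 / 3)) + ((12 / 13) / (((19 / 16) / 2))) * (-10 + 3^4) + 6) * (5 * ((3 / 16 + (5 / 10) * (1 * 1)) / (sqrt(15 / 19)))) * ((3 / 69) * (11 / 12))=197964349 * sqrt(285) / 186155008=17.95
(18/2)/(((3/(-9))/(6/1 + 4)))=-270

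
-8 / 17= -0.47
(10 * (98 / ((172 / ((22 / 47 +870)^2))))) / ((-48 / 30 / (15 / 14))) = -274606458000 / 94987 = -2890989.90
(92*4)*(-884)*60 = -19518720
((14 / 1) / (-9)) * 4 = -6.22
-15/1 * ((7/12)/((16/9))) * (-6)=29.53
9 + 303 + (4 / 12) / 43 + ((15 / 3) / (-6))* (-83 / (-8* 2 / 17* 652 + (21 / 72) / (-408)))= 241762391791 / 775140231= 311.90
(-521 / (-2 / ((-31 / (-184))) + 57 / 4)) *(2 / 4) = -32302 / 295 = -109.50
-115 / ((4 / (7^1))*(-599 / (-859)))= -691495 / 2396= -288.60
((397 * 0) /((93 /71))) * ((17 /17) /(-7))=0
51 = 51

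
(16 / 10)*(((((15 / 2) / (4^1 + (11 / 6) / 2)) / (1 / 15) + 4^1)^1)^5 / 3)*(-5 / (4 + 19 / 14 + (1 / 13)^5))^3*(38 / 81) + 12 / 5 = -2818901736627498365585818246461823692716 / 987228001277426907626738963968035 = -2855370.53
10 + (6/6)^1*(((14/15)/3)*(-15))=16/3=5.33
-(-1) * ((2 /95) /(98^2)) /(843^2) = 1 /324190967310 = 0.00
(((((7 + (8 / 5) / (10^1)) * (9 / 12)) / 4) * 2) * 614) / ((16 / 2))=164859 / 800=206.07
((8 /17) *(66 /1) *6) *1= 3168 /17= 186.35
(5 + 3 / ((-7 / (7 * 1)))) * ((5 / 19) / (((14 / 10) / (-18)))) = -900 / 133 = -6.77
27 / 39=9 / 13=0.69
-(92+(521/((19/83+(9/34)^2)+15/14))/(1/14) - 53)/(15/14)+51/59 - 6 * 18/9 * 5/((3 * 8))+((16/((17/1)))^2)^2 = -136200890006235965/27213507615846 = -5004.90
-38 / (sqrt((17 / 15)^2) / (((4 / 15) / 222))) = -76 / 1887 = -0.04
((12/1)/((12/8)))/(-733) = -8/733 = -0.01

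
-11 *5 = -55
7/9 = 0.78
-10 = -10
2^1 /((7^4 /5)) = 10 /2401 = 0.00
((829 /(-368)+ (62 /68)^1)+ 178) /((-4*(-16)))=2.76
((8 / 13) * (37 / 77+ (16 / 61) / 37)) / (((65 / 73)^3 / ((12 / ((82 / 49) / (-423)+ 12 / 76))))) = 178043206179611808 / 5373349514872625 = 33.13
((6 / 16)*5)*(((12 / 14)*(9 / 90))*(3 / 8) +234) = 196587 / 448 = 438.81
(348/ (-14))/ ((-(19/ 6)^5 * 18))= 75168/ 17332693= 0.00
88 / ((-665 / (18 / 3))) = -528 / 665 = -0.79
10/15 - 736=-2206/3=-735.33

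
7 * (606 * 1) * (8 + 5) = 55146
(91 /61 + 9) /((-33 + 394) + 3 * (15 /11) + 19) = 1408 /51545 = 0.03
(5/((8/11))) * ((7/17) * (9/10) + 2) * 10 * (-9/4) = -199485/544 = -366.70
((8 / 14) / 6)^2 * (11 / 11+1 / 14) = 0.01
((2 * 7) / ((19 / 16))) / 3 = 224 / 57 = 3.93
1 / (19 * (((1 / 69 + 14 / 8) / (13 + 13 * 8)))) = 32292 / 9253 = 3.49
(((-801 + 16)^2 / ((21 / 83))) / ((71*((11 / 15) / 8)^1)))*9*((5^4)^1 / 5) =2301600375000 / 5467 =420998788.18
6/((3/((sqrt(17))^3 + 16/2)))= 16 + 34 * sqrt(17)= 156.19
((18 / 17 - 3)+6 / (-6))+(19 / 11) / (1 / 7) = 1711 / 187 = 9.15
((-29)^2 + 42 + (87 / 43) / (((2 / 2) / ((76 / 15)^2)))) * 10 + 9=6036163 / 645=9358.39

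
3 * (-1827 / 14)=-783 / 2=-391.50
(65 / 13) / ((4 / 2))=5 / 2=2.50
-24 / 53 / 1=-24 / 53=-0.45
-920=-920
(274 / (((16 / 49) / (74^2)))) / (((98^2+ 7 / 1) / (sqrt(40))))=1312871 * sqrt(10) / 1373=3023.79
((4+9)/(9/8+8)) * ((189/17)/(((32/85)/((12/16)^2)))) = 110565/4672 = 23.67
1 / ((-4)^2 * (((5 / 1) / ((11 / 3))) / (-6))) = -11 / 40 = -0.28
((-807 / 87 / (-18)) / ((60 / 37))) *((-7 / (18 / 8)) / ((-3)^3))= 69671 / 1902690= 0.04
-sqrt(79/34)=-sqrt(2686)/34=-1.52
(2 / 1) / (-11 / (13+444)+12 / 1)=914 / 5473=0.17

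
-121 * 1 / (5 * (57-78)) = 121 / 105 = 1.15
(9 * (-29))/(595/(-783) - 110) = 204363/86725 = 2.36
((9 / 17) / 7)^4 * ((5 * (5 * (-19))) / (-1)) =3116475 / 200533921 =0.02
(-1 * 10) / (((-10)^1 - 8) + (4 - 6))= 0.50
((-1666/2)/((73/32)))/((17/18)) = -28224/73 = -386.63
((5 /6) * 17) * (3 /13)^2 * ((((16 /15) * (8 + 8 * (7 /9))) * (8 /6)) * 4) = 61.04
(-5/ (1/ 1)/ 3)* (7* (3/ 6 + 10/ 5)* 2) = -175/ 3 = -58.33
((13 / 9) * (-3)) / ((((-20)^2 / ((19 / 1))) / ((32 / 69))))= -494 / 5175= -0.10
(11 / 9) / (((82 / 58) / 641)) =204479 / 369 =554.14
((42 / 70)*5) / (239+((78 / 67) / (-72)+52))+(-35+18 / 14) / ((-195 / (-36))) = -661451772 / 106447705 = -6.21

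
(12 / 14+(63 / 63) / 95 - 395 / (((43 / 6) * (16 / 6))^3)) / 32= 2744544421 / 108282173440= 0.03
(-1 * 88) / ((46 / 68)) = -2992 / 23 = -130.09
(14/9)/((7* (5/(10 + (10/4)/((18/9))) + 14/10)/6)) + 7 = 641/83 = 7.72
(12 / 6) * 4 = 8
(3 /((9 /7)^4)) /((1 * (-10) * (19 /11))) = -0.06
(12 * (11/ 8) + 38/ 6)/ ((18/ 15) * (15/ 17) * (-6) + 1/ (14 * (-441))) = -2396541/ 666809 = -3.59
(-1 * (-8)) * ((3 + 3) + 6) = 96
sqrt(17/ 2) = 2.92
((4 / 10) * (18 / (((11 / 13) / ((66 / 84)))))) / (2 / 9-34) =-1053 / 5320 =-0.20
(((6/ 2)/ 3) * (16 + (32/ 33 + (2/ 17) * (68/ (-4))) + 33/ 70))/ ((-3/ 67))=-2389823/ 6930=-344.85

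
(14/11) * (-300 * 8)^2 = 80640000/11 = 7330909.09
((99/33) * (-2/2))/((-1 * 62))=3/62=0.05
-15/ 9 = -5/ 3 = -1.67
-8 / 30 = -4 / 15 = -0.27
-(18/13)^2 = -324/169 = -1.92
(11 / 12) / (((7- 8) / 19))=-209 / 12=-17.42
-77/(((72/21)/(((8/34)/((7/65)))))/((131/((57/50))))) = -16391375/2907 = -5638.59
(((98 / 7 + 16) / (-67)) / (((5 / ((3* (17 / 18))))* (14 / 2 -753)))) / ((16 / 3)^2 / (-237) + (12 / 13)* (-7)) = -471393 / 9121715000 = -0.00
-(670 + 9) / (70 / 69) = -669.30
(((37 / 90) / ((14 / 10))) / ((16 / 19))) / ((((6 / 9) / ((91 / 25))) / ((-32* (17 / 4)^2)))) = -2641171 / 2400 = -1100.49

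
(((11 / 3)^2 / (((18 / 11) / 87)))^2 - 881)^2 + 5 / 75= 11060511772720724477 / 42515280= 260153802885.00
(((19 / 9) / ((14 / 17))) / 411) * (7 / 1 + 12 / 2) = 4199 / 51786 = 0.08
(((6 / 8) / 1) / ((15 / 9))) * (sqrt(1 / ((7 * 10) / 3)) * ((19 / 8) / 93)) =57 * sqrt(210) / 347200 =0.00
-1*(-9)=9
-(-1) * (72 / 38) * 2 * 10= 720 / 19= 37.89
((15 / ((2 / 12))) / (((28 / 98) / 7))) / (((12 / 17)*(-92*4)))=-12495 / 1472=-8.49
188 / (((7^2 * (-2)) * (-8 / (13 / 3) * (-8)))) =-611 / 4704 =-0.13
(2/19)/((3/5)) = 10/57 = 0.18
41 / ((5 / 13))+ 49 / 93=49814 / 465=107.13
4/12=1/3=0.33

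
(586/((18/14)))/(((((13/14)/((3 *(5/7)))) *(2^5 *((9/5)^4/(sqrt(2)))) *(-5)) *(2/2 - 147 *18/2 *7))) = 0.00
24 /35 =0.69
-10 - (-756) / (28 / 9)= 233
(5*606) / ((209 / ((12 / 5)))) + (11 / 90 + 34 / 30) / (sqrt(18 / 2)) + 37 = 4074967 / 56430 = 72.21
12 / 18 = 0.67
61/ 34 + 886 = 30185/ 34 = 887.79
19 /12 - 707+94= -7337 /12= -611.42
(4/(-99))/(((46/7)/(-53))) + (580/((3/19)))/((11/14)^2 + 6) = 1640341654/2953269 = 555.43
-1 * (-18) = 18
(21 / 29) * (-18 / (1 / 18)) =-6804 / 29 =-234.62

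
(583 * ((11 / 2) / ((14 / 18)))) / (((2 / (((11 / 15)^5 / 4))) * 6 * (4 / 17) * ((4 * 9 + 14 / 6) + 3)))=17557941071 / 9374400000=1.87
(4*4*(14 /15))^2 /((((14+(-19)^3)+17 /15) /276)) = -2308096 /256645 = -8.99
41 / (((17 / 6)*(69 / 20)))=4.19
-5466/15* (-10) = 3644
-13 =-13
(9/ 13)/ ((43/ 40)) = 360/ 559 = 0.64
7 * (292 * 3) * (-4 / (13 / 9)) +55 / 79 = -17438693 / 1027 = -16980.23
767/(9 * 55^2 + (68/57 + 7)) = 43719/1552292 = 0.03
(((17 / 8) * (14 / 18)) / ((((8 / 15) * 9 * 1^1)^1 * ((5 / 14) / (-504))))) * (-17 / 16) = 99127 / 192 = 516.29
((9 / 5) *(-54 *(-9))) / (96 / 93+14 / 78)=5288166 / 7325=721.93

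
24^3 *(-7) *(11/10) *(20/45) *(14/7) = -473088/5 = -94617.60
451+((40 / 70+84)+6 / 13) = 48779 / 91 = 536.03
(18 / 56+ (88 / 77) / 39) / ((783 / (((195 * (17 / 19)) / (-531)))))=-32555 / 221191236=-0.00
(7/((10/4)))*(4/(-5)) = -56/25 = -2.24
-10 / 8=-5 / 4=-1.25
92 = 92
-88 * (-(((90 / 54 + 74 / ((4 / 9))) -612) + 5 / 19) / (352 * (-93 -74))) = 50567 / 76152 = 0.66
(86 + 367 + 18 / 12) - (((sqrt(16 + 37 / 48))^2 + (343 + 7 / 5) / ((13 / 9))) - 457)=2047651 / 3120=656.30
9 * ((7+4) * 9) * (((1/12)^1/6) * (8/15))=33/5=6.60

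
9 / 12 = 3 / 4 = 0.75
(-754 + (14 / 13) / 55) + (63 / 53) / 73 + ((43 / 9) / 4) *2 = -37423960417 / 49794030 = -751.58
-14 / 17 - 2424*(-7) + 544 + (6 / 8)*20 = 297945 / 17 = 17526.18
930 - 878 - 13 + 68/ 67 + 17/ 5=14544/ 335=43.41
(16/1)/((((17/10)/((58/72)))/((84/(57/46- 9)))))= -213440/2601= -82.06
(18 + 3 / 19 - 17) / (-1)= -22 / 19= -1.16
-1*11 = -11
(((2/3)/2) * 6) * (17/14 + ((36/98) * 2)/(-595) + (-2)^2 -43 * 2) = -4710687/29155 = -161.57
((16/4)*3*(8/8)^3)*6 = 72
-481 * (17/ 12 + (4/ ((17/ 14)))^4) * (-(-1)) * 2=-57447662129/ 501126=-114637.16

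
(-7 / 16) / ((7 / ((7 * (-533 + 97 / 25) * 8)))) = 46298 / 25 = 1851.92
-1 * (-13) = 13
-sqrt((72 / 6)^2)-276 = -288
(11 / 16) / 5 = 11 / 80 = 0.14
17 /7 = 2.43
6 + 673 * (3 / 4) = 2043 / 4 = 510.75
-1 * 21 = -21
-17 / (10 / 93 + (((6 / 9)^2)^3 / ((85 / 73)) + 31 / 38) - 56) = 1240911090 / 4014806239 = 0.31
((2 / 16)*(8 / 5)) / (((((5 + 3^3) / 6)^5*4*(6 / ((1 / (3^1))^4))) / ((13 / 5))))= 13 / 209715200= 0.00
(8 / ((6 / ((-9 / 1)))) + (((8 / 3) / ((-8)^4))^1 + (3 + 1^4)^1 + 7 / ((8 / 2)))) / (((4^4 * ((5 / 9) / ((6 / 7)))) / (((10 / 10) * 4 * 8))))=-86391 / 71680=-1.21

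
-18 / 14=-9 / 7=-1.29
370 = 370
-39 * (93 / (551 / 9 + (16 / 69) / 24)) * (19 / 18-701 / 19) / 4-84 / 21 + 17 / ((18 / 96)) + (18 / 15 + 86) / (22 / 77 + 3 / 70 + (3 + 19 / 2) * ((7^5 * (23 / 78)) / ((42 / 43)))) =617.39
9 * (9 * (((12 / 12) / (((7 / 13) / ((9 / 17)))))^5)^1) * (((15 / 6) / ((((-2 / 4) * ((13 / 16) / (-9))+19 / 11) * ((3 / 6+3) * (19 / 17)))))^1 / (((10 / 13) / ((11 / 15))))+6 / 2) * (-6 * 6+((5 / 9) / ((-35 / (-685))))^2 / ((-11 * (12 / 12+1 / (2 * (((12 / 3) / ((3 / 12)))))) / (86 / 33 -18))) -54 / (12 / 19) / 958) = 344518810881968541066789931767 / 11134631614152255472594100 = 30941.20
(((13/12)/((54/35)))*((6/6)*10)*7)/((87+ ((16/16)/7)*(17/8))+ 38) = 222950/568377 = 0.39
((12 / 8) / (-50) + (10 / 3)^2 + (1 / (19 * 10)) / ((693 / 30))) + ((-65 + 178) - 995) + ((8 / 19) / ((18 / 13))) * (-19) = -128260689 / 146300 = -876.70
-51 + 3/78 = -1325/26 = -50.96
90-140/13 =1030/13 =79.23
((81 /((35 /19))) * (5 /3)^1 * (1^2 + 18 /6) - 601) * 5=-10775 /7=-1539.29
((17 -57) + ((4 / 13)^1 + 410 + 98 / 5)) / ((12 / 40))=16896 / 13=1299.69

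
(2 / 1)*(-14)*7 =-196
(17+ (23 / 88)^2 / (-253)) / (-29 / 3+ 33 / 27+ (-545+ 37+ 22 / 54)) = -39098835 / 1186868672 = -0.03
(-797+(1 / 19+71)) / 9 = -13793 / 171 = -80.66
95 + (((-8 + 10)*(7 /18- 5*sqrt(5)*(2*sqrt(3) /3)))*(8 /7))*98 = -2709.72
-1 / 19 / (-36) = 1 / 684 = 0.00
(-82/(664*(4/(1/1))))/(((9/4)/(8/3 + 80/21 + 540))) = -117629/15687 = -7.50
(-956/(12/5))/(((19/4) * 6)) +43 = 4963/171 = 29.02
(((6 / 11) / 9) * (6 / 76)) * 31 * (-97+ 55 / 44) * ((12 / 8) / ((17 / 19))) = -35619 / 1496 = -23.81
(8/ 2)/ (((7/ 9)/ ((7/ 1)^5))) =86436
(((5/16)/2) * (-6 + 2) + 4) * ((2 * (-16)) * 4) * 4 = -1728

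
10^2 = 100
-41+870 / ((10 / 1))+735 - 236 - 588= -43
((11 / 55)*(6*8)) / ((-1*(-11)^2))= -48 / 605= -0.08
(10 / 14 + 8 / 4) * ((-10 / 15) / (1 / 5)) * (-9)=570 / 7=81.43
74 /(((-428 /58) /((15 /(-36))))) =5365 /1284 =4.18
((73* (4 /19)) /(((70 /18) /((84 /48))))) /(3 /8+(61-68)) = -5256 /5035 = -1.04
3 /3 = 1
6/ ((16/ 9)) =27/ 8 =3.38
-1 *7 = -7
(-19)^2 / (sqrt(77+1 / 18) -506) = -3287988 / 4607261 -1083 * sqrt(2774) / 4607261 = -0.73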